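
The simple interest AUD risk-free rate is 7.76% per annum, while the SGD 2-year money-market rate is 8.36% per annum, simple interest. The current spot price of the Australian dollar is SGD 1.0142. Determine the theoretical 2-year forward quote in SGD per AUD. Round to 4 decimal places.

T = 2 years.
Growth of 1 SGD over T: 1 + 0.0836×2 = 1.167200.
AUD growth factor: 1 + 0.0776×2 = 1.155200.
So F = 1.0142 × 1.167200 / 1.155200 = 1.024735 (SGD/AUD).

1.0247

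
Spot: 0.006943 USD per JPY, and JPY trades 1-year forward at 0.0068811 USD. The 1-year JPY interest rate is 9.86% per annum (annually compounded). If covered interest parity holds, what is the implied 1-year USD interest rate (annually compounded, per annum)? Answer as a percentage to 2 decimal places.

T = 1 year.
F/S = 0.0068811/0.006943 = 0.9910845 = (growth of USD) / (growth of JPY).
The JPY side grows by (1 + 0.0986)^1 = 1.098600.
So the USD growth factor = 1.0888054.
r = 1.0888054^(1/1) − 1 = 0.088805 → 8.88%.

8.88%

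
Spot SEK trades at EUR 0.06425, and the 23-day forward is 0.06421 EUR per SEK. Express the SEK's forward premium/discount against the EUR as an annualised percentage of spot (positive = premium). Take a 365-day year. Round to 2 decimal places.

T = 23/365 years.
SEK trades forward at -0.06226% vs spot over the period.
Per annum: -0.0006226 / (23/365) = -0.009880 = -0.99%.

-0.99%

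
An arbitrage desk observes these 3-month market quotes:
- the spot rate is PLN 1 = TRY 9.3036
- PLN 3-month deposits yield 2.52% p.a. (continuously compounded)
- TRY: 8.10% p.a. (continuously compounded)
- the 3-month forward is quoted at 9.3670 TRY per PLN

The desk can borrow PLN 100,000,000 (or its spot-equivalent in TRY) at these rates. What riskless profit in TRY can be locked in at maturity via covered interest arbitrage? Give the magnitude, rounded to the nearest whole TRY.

TRY 6,771,999

T = 3/12 years.
Route A — deposit PLN, sell forward: 100,000,000 × 1.00631988674 × 9.3670 = TRY 942,619,837.91.
Route B — convert at spot, deposit TRY: 100,000,000 × 9.3036 × 1.02045642225 = TRY 949,391,837.00.
The quoted forward undervalues PLN, so borrow PLN, convert to TRY at spot, deposit the TRY at 8.10%, and buy PLN forward at 9.3670 to cover the loan.
The gap between the two covered legs is TRY 6,771,999.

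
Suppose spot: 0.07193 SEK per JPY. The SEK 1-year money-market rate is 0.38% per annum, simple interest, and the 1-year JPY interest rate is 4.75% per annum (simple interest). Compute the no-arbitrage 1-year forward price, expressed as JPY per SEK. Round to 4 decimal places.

T = 1 year.
SEK accumulates by 1 + 0.0038×1 = 1.003800.
Growth of 1 JPY over T: 1 + 0.0475×1 = 1.047500.
Forward (SEK per JPY) = 0.07193 × 1.003800 / 1.047500 = 0.068929197.
Quoted the other way: 1/0.068929197 = 14.5076 JPY per SEK.

14.5076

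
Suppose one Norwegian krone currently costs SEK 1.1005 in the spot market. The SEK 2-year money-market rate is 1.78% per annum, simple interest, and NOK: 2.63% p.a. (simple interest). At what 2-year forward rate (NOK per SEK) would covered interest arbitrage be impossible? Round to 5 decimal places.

T = 2 years.
SEK accumulates by 1 + 0.0178×2 = 1.035600.
Growth of 1 NOK over T: 1 + 0.0263×2 = 1.052600.
CIP: F = S · (grow SEK)/(grow NOK) = 1.1005 × 1.035600/1.052600 = 1.082726 SEK per NOK.
Quoted the other way: 1/1.082726 = 0.92359 NOK per SEK.

0.92359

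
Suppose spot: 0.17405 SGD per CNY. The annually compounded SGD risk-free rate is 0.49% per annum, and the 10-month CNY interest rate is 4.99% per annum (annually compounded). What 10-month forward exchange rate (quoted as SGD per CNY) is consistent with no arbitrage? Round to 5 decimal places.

T = 10/12 years.
Growth of 1 SGD over T: (1 + 0.0049)^(10/12) = 1.0040817.
Growth of 1 CNY over T: (1 + 0.0499)^(10/12) = 1.0414137.
Forward (SGD per CNY) = 0.17405 × 1.0040817 / 1.0414137 = 0.1678108.

0.16781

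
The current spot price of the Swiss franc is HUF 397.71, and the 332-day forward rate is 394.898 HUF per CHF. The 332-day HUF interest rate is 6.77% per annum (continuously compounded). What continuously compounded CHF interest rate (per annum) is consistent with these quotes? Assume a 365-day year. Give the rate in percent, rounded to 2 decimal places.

7.55%

T = 332/365 years.
CIP gives F = S · g_HUF/g_CHF, so g_HUF/g_CHF = 394.898/397.71 = 0.9929295.
HUF growth factor: e^(0.0677×332/365) = 1.0635147.
Hence g_CHF = 1.0710878.
Take logs: ln 1.0710878 / (332/365) = 0.075501, so 7.55%.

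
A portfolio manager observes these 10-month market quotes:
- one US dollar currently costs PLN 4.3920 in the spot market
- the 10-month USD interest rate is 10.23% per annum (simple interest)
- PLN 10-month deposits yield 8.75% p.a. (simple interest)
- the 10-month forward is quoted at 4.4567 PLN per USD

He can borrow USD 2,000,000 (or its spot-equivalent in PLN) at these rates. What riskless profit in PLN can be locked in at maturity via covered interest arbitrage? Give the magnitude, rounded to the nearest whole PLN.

PLN 248,767

T = 10/12 years.
Route A — deposit USD, sell forward: 2,000,000 × 1.085250 × 4.4567 = PLN 9,673,267.35.
Route B — convert at spot, deposit PLN: 2,000,000 × 4.3920 × 1.072916667 = PLN 9,424,500.00.
The quoted forward overvalues USD, so borrow PLN, buy USD at spot, deposit the USD at 10.23%, and sell the proceeds forward at 4.4567.
Arbitrage profit = |9,673,267.35 − 9,424,500.00| = PLN 248,767.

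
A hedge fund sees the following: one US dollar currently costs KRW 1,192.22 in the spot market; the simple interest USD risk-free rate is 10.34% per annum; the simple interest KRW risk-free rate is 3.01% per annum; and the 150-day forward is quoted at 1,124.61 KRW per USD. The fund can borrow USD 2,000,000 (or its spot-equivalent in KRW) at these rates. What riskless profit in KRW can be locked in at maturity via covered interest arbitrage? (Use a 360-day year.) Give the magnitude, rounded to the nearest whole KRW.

KRW 68,220,957

T = 150/360 years.
Keep in USD, deliver into the forward: 2,000,000·1.043083333333·1124.61 = KRW 2,346,123,895.00.
Swap to KRW now, deposit: 2,000,000·1192.22·1.012541666667 = KRW 2,414,344,851.67.
The quoted forward undervalues USD, so borrow USD, convert to KRW at spot, deposit the KRW at 3.01%, and buy USD forward at 1,124.61 to cover the loan.
The gap between the two covered legs is KRW 68,220,957.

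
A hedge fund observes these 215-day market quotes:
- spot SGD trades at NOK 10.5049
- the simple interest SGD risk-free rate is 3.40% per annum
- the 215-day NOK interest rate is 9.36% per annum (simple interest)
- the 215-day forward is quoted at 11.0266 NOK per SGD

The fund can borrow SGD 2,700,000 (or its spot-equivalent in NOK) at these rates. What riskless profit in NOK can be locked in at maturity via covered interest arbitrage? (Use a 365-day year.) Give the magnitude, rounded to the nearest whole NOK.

NOK 441,057

T = 215/365 years.
Keep in SGD, deliver into the forward: 2,700,000·1.0200273973·11.0266 = NOK 30,368,072.07.
Swap to NOK now, deposit: 2,700,000·10.5049·1.0551342466 = NOK 29,927,015.32.
The quoted forward overvalues SGD, so borrow NOK, buy SGD at spot, deposit the SGD at 3.40%, and sell the proceeds forward at 11.0266.
Arbitrage profit = |30,368,072.07 − 29,927,015.32| = NOK 441,057.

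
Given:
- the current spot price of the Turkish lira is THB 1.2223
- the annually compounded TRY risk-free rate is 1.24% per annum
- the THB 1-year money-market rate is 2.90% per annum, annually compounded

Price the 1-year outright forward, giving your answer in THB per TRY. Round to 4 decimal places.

1.2423

T = 1 year.
THB accumulates by (1 + 0.0290)^1 = 1.029000.
TRY accumulates by (1 + 0.0124)^1 = 1.012400.
Forward (THB per TRY) = 1.2223 × 1.029000 / 1.012400 = 1.242342.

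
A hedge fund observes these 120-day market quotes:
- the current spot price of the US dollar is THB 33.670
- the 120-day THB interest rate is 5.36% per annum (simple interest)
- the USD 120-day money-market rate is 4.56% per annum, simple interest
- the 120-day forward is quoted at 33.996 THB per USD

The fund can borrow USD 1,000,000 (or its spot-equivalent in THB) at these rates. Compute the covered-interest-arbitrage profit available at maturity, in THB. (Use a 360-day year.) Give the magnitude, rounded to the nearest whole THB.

T = 120/360 years.
Route A — deposit USD, sell forward: 1,000,000 × 1.015200 × 33.996 = THB 34,512,739.20.
Route B — convert at spot, deposit THB: 1,000,000 × 33.670 × 1.0178666667 = THB 34,271,570.67.
The quoted forward overvalues USD, so borrow THB, buy USD at spot, deposit the USD at 4.56%, and sell the proceeds forward at 33.996.
Arbitrage profit = |34,512,739.20 − 34,271,570.67| = THB 241,169.

THB 241,169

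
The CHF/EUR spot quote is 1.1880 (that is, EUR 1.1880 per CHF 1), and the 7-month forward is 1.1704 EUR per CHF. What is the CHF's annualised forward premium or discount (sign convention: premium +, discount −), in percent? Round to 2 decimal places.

-2.54%

T = 7/12 years.
(F − S)/S = (1.1704 − 1.188)/1.188 = -0.0148148.
Per annum: -0.0148148 / (7/12) = -0.025397 = -2.54%.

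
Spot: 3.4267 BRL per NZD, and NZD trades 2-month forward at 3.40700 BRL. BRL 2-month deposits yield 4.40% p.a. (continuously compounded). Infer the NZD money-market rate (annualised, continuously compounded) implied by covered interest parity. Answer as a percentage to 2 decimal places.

T = 2/12 years.
CIP gives F = S · g_BRL/g_NZD, so g_BRL/g_NZD = 3.407/3.4267 = 0.9942510.
BRL growth factor: e^(0.0440×2/12) = 1.0073603.
So the NZD growth factor = 1.0131851.
r = ln(1.0131851)/(2/12) = 0.078594 → 7.86%.

7.86%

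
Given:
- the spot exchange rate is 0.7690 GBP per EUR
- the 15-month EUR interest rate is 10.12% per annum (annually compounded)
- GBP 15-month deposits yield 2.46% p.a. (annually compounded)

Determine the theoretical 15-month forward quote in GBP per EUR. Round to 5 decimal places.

0.70273

T = 15/12 years.
GBP growth factor: (1 + 0.0246)^(15/12) = 1.030844.
EUR accumulates by (1 + 0.1012)^(15/12) = 1.1280614.
Forward (GBP per EUR) = 0.769 × 1.030844 / 1.1280614 = 0.7027269.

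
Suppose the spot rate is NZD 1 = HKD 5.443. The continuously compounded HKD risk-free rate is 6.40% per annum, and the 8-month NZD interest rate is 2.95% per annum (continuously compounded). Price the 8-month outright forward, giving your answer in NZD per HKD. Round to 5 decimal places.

0.17954

T = 8/12 years.
Growth of 1 HKD over T: e^(0.0640×8/12) = 1.043590.
NZD growth factor: e^(0.0295×8/12) = 1.0198613.
So F = 5.443 × 1.043590 / 1.0198613 = 5.569640 (HKD/NZD).
Quoted the other way: 1/5.569640 = 0.17954 NZD per HKD.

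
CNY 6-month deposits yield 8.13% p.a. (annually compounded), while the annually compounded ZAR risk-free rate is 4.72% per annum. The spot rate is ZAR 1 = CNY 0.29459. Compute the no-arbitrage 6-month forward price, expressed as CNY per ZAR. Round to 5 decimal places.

T = 6/12 years.
Growth of 1 CNY over T: (1 + 0.0813)^(6/12) = 1.0398558.
ZAR accumulates by (1 + 0.0472)^(6/12) = 1.0233279.
So F = 0.29459 × 1.0398558 / 1.0233279 = 0.2993480 (CNY/ZAR).

0.29935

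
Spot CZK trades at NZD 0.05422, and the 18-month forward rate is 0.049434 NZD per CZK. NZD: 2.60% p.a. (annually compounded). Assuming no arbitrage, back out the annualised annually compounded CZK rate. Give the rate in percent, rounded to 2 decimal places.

9.12%

T = 18/12 years.
By CIP, F/S equals the NZD-to-CZK growth ratio: 0.049434/0.05422 = 0.9117300.
NZD growth factor: (1 + 0.0260)^(18/12) = 1.0392524.
Hence g_CZK = 1.1398686.
r = 1.1398686^(12/18) − 1 = 0.091197 → 9.12%.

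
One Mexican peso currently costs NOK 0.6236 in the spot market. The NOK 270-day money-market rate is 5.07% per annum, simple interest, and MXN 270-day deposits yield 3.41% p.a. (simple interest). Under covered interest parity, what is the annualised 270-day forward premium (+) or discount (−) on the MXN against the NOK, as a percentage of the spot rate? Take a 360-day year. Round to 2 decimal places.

T = 270/360 years.
CIP forward (NOK per MXN) = 0.6236 × 1.038025/1.025575 = 0.6311702.
(F − S)/S ÷ T = (0.6311702 − 0.6236)/0.6236/(270/360) = 0.016186 → 1.62%.

+1.62%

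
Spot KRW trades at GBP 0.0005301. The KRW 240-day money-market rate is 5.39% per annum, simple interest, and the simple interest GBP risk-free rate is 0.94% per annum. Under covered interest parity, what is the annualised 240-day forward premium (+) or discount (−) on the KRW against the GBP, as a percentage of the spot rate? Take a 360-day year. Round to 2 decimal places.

T = 240/360 years.
No-arbitrage forward: 0.0005301 × 1.0062667 / 1.0359333 = 0.0005149192 GBP/KRW.
(F − S)/S ÷ T = (0.0005149192 − 0.0005301)/0.0005301/(240/360) = -0.042956 → -4.30%.

-4.30%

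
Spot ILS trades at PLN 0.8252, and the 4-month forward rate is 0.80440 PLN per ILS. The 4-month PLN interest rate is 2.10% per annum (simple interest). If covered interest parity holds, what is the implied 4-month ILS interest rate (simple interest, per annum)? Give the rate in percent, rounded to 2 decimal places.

9.91%

T = 4/12 years.
By CIP, F/S equals the PLN-to-ILS growth ratio: 0.8044/0.8252 = 0.9747940.
PLN growth factor: 1 + 0.0210×4/12 = 1.007000.
That pins the ILS growth at 1.0330388.
r = (1.0330388 − 1)/(4/12) = 0.099116 → 9.91%.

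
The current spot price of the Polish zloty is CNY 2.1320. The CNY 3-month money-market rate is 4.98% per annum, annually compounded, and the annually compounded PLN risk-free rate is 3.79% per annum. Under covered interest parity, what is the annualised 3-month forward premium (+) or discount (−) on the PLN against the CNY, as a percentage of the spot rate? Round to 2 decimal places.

T = 3/12 years.
F = S · g_CNY/g_PLN = 2.132 × 1.012224/1.0093432 = 2.1380850.
(F − S)/S ÷ T = (2.1380850 − 2.132)/2.132/(3/12) = 0.011417 → 1.14%.

+1.14%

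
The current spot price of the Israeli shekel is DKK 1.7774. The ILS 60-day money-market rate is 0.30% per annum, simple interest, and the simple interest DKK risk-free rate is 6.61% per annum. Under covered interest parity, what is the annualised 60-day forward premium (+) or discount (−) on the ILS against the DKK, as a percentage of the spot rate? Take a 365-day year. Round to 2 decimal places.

+6.31%

T = 60/365 years.
No-arbitrage forward: 1.7774 × 1.0108658 / 1.0004932 = 1.7958272 DKK/ILS.
(F − S)/S ÷ T = (1.7958272 − 1.7774)/1.7774/(60/365) = 0.063069 → 6.31%.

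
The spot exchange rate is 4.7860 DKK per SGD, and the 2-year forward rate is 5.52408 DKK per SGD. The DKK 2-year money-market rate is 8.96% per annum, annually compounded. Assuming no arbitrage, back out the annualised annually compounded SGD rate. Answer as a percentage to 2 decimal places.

1.42%

T = 2 years.
CIP gives F = S · g_DKK/g_SGD, so g_DKK/g_SGD = 5.52408/4.786 = 1.1542165.
DKK growth factor: (1 + 0.0896)^2 = 1.1872282.
So the SGD growth factor = 1.028601.
Annualise: 1.028601^(1/2) − 1 = 0.014200 = 1.42%.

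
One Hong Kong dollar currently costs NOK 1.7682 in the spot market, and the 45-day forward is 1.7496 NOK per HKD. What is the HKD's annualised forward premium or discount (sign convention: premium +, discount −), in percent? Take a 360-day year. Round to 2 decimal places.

-8.42%

T = 45/360 years.
Period premium: (1.7496 − 1.7682)/1.7682 = -0.0105192.
×(1/T) gives -8.42% p.a.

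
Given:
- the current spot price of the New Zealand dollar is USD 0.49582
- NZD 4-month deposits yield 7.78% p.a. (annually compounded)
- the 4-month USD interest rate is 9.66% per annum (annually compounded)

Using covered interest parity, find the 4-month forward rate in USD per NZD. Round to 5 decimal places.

0.49869

T = 4/12 years.
USD growth factor: (1 + 0.0966)^(4/12) = 1.0312155.
NZD accumulates by (1 + 0.0778)^(4/12) = 1.0252884.
CIP: F = S · (grow USD)/(grow NZD) = 0.49582 × 1.0312155/1.0252884 = 0.4986863 USD per NZD.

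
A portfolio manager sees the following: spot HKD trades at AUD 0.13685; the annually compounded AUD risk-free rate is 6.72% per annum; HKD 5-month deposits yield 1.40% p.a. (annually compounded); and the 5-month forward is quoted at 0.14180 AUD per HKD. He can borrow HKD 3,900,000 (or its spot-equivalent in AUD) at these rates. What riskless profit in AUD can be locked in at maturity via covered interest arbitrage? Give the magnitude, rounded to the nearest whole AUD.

T = 5/12 years.
Route A — deposit HKD, sell forward: 3,900,000 × 1.00580969 × 0.14180 = AUD 556,232.87.
Route B — convert at spot, deposit AUD: 3,900,000 × 0.13685 × 1.02746986 = AUD 548,376.08.
The quoted forward overvalues HKD, so borrow AUD, buy HKD at spot, deposit the HKD at 1.40%, and sell the proceeds forward at 0.14180.
The gap between the two covered legs is AUD 7,857.

AUD 7,857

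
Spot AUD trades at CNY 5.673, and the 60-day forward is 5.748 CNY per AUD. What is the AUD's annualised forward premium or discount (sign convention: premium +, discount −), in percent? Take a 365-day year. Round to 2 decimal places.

+8.04%

T = 60/365 years.
Period premium: (5.748 − 5.673)/5.673 = 0.0132205.
Per annum: 0.0132205 / (60/365) = 0.080425 = 8.04%.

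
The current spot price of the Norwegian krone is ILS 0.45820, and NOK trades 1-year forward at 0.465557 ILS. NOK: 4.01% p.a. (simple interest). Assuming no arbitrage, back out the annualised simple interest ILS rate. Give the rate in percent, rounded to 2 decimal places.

T = 1 year.
F/S = 0.465557/0.4582 = 1.0160563 = (growth of ILS) / (growth of NOK).
NOK growth factor: 1 + 0.0401×1 = 1.040100.
That pins the ILS growth at 1.0568002.
(1.0568002 − 1)/T = 0.056800, i.e. 5.68%.

5.68%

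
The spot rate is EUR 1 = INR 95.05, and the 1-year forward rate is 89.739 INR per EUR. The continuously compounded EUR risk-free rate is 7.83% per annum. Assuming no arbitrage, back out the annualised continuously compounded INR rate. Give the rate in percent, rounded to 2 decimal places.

2.08%

T = 1 year.
F/S = 89.739/95.05 = 0.9441241 = (growth of INR) / (growth of EUR).
The EUR side grows by e^(0.0783×1) = 1.081447.
That pins the INR growth at 1.0210202.
Take logs: ln 1.0210202 / 1 = 0.020802, so 2.08%.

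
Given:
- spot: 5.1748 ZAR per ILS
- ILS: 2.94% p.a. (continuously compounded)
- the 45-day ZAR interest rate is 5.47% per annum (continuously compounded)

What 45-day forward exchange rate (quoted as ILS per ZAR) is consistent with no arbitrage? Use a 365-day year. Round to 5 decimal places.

T = 45/365 years.
Growth of 1 ZAR over T: e^(0.0547×45/365) = 1.0067666.
ILS growth factor: e^(0.0294×45/365) = 1.0036312.
So F = 5.1748 × 1.0067666 / 1.0036312 = 5.190966 (ZAR/ILS).
Quoted the other way: 1/5.190966 = 0.19264 ILS per ZAR.

0.19264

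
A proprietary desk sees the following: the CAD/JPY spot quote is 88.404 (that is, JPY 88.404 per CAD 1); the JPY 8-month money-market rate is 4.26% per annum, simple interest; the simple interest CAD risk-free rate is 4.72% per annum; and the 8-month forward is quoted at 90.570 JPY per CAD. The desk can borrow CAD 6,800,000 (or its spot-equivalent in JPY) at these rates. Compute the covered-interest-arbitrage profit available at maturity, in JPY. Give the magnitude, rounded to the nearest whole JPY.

T = 8/12 years.
Invest the CAD and cover forward: 6,800,000 × 1.03146666667 × 90.570 = JPY 635,255,564.80.
Convert at spot and invest in JPY: 6,800,000 × 88.404 × 1.028400 = JPY 618,219,780.48.
The quoted forward overvalues CAD, so borrow JPY, buy CAD at spot, deposit the CAD at 4.72%, and sell the proceeds forward at 90.570.
Arbitrage profit = |635,255,564.80 − 618,219,780.48| = JPY 17,035,784.

JPY 17,035,784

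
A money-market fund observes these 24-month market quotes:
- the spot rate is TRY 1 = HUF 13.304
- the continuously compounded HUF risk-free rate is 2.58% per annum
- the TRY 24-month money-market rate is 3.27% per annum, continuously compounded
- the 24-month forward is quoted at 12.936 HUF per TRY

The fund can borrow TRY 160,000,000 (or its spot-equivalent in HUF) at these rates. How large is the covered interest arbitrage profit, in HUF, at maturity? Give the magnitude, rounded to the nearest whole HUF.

T = 2 years.
Route A — deposit TRY, sell forward: 160,000,000 × 1.067585973378 × 12.936 = HUF 2,209,646,744.26.
Route B — convert at spot, deposit HUF: 160,000,000 × 13.304 × 1.052954476475 = HUF 2,241,361,016.80.
The quoted forward undervalues TRY, so borrow TRY, convert to HUF at spot, deposit the HUF at 2.58%, and buy TRY forward at 12.936 to cover the loan.
The gap between the two covered legs is HUF 31,714,273.

HUF 31,714,273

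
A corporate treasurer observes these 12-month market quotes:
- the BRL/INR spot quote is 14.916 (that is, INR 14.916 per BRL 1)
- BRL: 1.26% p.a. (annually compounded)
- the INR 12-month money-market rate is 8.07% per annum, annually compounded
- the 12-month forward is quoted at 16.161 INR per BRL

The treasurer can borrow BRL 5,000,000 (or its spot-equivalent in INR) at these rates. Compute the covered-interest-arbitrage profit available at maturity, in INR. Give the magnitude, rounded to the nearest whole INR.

INR 1,224,537

T = 1 year.
Route A — deposit BRL, sell forward: 5,000,000 × 1.012600 × 16.161 = INR 81,823,143.00.
Route B — convert at spot, deposit INR: 5,000,000 × 14.916 × 1.080700 = INR 80,598,606.00.
The quoted forward overvalues BRL, so borrow INR, buy BRL at spot, deposit the BRL at 1.26%, and sell the proceeds forward at 16.161.
The gap between the two covered legs is INR 1,224,537.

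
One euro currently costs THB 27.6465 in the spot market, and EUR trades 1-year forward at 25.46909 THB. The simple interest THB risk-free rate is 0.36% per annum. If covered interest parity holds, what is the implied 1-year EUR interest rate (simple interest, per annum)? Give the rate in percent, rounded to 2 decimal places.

8.94%

T = 1 year.
By CIP, F/S equals the THB-to-EUR growth ratio: 25.46909/27.6465 = 0.9212410.
The THB side grows by 1 + 0.0036×1 = 1.003600.
Hence g_EUR = 1.0894001.
r = (1.0894001 − 1)/1 = 0.089400 → 8.94%.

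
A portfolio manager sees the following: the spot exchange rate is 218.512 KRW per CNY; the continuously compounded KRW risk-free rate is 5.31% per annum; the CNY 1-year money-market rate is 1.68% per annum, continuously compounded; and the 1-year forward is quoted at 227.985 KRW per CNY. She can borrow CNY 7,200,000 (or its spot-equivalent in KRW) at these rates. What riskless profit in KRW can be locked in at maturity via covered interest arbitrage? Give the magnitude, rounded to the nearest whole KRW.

T = 1 year.
Keep in CNY, deliver into the forward: 7,200,000·1.016941913602·227.985 = KRW 1,669,302,015.64.
Swap to KRW now, deposit: 7,200,000·218.512·1.054535093356 = KRW 1,659,085,720.70.
The quoted forward overvalues CNY, so borrow KRW, buy CNY at spot, deposit the CNY at 1.68%, and sell the proceeds forward at 227.985.
The gap between the two covered legs is KRW 10,216,295.

KRW 10,216,295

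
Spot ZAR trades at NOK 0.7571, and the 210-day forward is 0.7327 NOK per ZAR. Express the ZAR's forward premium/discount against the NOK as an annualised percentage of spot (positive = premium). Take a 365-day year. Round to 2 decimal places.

T = 210/365 years.
ZAR trades forward at -3.22282% vs spot over the period.
Per annum: -0.0322282 / (210/365) = -0.056016 = -5.60%.

-5.60%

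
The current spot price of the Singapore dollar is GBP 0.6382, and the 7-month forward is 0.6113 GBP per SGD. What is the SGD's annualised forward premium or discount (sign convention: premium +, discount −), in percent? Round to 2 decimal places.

-7.23%

T = 7/12 years.
Period premium: (0.6113 − 0.6382)/0.6382 = -0.0421498.
×(1/T) gives -7.23% p.a.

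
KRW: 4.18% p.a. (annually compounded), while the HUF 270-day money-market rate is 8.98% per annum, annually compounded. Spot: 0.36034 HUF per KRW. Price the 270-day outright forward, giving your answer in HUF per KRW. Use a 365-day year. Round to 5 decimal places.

0.37255

T = 270/365 years.
Growth of 1 HUF over T: (1 + 0.0898)^(270/365) = 1.065679.
KRW growth factor: (1 + 0.0418)^(270/365) = 1.0307552.
So F = 0.36034 × 1.065679 / 1.0307552 = 0.3725490 (HUF/KRW).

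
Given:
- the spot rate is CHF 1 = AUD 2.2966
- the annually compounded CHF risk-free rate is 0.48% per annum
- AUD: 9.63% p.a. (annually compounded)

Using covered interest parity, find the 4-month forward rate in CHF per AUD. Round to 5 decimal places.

T = 4/12 years.
AUD accumulates by (1 + 0.0963)^(4/12) = 1.0311214.
CHF growth factor: (1 + 0.0048)^(4/12) = 1.0015974.
CIP: F = S · (grow AUD)/(grow CHF) = 2.2966 × 1.0311214/1.0015974 = 2.364297 AUD per CHF.
Quoted the other way: 1/2.364297 = 0.42296 CHF per AUD.

0.42296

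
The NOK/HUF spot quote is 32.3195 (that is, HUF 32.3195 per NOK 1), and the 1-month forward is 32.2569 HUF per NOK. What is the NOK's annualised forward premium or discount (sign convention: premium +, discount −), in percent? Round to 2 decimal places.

T = 1/12 years.
NOK trades forward at -0.19369% vs spot over the period.
×(1/T) gives -2.32% p.a.

-2.32%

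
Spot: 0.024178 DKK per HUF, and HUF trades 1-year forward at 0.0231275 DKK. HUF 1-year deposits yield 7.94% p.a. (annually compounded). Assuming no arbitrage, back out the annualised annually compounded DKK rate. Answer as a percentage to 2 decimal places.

3.25%

T = 1 year.
F/S = 0.0231275/0.024178 = 0.9565514 = (growth of DKK) / (growth of HUF).
The HUF side grows by (1 + 0.0794)^1 = 1.079400.
That pins the DKK growth at 1.0325016.
Annualise: 1.0325016^(1/1) − 1 = 0.032502 = 3.25%.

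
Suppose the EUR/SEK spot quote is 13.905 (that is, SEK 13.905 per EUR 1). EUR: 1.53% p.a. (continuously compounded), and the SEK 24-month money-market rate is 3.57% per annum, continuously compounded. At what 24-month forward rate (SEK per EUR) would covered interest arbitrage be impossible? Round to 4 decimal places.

14.4841

T = 2 years.
SEK growth factor: e^(0.0357×2) = 1.07401074.
EUR accumulates by e^(0.0153×2) = 1.03107299.
Forward (SEK per EUR) = 13.905 × 1.07401074 / 1.03107299 = 14.484056.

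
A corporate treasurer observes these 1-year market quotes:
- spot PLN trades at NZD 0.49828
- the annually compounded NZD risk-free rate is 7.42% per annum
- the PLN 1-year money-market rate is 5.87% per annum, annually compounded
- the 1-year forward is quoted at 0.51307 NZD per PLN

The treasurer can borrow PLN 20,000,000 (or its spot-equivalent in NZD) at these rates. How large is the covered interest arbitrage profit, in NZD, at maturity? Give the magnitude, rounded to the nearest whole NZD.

T = 1 year.
Keep in PLN, deliver into the forward: 20,000,000·1.058700·0.51307 = NZD 10,863,744.18.
Swap to NZD now, deposit: 20,000,000·0.49828·1.074200 = NZD 10,705,047.52.
The quoted forward overvalues PLN, so borrow NZD, buy PLN at spot, deposit the PLN at 5.87%, and sell the proceeds forward at 0.51307.
Profit = 10,863,744.18 − 10,705,047.52 = NZD 158,697.

NZD 158,697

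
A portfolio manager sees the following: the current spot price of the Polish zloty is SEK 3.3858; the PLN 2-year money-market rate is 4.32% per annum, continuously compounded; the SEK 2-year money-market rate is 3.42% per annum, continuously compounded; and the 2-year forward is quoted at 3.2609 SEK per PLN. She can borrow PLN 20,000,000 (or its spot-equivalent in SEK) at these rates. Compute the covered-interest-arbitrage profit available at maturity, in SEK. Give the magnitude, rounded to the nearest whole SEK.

SEK 1,406,431

T = 2 years.
Keep in PLN, deliver into the forward: 20,000,000·1.090242338·3.2609 = SEK 71,103,424.80.
Swap to SEK now, deposit: 20,000,000·3.3858·1.0707935402 = SEK 72,509,855.37.
The quoted forward undervalues PLN, so borrow PLN, convert to SEK at spot, deposit the SEK at 3.42%, and buy PLN forward at 3.2609 to cover the loan.
Arbitrage profit = |71,103,424.80 − 72,509,855.37| = SEK 1,406,431.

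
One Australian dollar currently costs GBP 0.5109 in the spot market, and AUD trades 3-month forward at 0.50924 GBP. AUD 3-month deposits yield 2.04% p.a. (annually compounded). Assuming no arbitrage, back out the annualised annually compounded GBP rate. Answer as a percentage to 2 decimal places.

0.72%

T = 3/12 years.
By CIP, F/S equals the GBP-to-AUD growth ratio: 0.50924/0.5109 = 0.9967508.
AUD growth factor: (1 + 0.0204)^(3/12) = 1.0050614.
That pins the GBP growth at 1.0017958.
r = 1.0017958^(12/3) − 1 = 0.007203 → 0.72%.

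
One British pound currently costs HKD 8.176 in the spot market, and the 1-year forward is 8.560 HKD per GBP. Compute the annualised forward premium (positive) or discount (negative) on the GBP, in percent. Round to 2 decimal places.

+4.70%

T = 1 year.
GBP trades forward at +4.69667% vs spot over the period.
Per annum: 0.0469667 / 1 = 0.046967 = 4.70%.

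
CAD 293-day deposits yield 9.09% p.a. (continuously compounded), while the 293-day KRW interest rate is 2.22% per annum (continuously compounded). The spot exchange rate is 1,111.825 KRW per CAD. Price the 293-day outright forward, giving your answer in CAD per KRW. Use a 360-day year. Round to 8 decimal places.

0.00095115

T = 293/360 years.
KRW growth factor: e^(0.0222×293/360) = 1.0182326.
CAD growth factor: e^(0.0909×293/360) = 1.076788.
CIP: F = S · (grow KRW)/(grow CAD) = 1111.825 × 1.0182326/1.076788 = 1051.364 KRW per CAD.
Quoted the other way: 1/1051.364 = 0.00095115 CAD per KRW.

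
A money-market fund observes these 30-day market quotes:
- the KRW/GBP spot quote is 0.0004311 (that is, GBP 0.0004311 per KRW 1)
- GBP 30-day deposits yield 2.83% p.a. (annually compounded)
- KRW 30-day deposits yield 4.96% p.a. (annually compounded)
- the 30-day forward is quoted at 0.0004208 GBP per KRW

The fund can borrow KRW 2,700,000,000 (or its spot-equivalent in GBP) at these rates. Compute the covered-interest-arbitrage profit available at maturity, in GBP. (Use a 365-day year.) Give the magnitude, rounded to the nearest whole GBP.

GBP 25,953

T = 30/365 years.
Invest the KRW and cover forward: 2,700,000,000 × 1.003986759 × 0.0004208 = GBP 1,140,689.60.
Convert at spot and invest in GBP: 2,700,000,000 × 0.0004311 × 1.002296355 = GBP 1,166,642.89.
The quoted forward undervalues KRW, so borrow KRW, convert to GBP at spot, deposit the GBP at 2.83%, and buy KRW forward at 0.0004208 to cover the loan.
Profit = 1,166,642.89 − 1,140,689.60 = GBP 25,953.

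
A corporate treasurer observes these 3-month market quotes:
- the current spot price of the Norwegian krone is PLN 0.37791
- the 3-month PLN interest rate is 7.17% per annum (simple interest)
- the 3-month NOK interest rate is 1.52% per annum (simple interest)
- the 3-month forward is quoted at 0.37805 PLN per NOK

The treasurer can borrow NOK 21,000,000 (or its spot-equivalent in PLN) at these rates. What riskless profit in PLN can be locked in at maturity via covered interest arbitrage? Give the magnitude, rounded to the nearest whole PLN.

T = 3/12 years.
Keep in NOK, deliver into the forward: 21,000,000·1.003800·0.37805 = PLN 7,969,218.39.
Swap to PLN now, deposit: 21,000,000·0.37791·1.017925 = PLN 8,078,364.77.
The quoted forward undervalues NOK, so borrow NOK, convert to PLN at spot, deposit the PLN at 7.17%, and buy NOK forward at 0.37805 to cover the loan.
The gap between the two covered legs is PLN 109,146.

PLN 109,146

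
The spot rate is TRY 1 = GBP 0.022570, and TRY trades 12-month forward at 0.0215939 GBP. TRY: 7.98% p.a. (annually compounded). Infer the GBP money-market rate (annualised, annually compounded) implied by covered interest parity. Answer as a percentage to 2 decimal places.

T = 1 year.
By CIP, F/S equals the GBP-to-TRY growth ratio: 0.0215939/0.02257 = 0.9567523.
TRY growth factor: (1 + 0.0798)^1 = 1.079800.
That pins the GBP growth at 1.0331011.
Annualise: 1.0331011^(1/1) − 1 = 0.033101 = 3.31%.

3.31%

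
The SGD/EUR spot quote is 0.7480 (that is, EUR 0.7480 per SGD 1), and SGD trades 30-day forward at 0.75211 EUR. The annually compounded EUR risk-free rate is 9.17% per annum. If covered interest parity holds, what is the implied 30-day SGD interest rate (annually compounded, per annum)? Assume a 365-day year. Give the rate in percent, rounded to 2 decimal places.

T = 30/365 years.
By CIP, F/S equals the EUR-to-SGD growth ratio: 0.75211/0.748 = 1.0054947.
EUR growth factor: (1 + 0.0917)^(30/365) = 1.0072373.
That pins the SGD growth at 1.0017331.
r = 1.0017331^(365/30) − 1 = 0.021291 → 2.13%.

2.13%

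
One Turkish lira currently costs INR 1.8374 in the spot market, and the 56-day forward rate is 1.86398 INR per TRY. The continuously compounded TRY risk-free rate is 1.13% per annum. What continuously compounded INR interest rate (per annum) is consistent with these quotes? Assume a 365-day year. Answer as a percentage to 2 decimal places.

T = 56/365 years.
F/S = 1.86398/1.8374 = 1.0144661 = (growth of INR) / (growth of TRY).
TRY growth factor: e^(0.0113×56/365) = 1.0017352.
Hence g_INR = 1.0162264.
Take logs: ln 1.0162264 / (56/365) = 0.104912, so 10.49%.

10.49%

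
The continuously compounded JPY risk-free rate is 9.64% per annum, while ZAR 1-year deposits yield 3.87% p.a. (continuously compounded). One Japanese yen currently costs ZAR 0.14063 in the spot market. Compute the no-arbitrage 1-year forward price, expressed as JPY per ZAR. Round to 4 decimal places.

7.5332

T = 1 year.
ZAR accumulates by e^(0.0387×1) = 1.0394586.
JPY growth factor: e^(0.0964×1) = 1.1011995.
CIP: F = S · (grow ZAR)/(grow JPY) = 0.14063 × 1.0394586/1.1011995 = 0.1327453 ZAR per JPY.
Quoted the other way: 1/0.1327453 = 7.5332 JPY per ZAR.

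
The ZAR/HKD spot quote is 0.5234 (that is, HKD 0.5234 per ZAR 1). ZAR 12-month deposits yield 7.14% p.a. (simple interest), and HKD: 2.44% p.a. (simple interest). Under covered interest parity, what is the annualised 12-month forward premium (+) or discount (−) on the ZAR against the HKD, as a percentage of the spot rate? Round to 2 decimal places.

T = 1 year.
No-arbitrage forward: 0.5234 × 1.024400 / 1.071400 = 0.5004396 HKD/ZAR.
(F − S)/S ÷ T = (0.5004396 − 0.5234)/0.5234/1 = -0.043868 → -4.39%.

-4.39%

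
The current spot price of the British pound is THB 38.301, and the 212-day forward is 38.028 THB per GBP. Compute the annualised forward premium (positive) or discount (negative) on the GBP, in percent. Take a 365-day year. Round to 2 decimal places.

T = 212/365 years.
Period premium: (38.028 − 38.301)/38.301 = -0.0071278.
Per annum: -0.0071278 / (212/365) = -0.012272 = -1.23%.

-1.23%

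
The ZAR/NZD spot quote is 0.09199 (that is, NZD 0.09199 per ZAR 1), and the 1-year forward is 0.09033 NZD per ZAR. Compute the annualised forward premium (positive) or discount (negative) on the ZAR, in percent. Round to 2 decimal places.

-1.80%

T = 1 year.
(F − S)/S = (0.09033 − 0.09199)/0.09199 = -0.0180454.
×(1/T) gives -1.80% p.a.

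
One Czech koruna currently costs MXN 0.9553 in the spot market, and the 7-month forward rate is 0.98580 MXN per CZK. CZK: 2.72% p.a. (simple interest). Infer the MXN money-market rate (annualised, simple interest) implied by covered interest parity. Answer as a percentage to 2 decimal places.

T = 7/12 years.
CIP gives F = S · g_MXN/g_CZK, so g_MXN/g_CZK = 0.9858/0.9553 = 1.0319271.
CZK growth factor: 1 + 0.0272×7/12 = 1.0158667.
Hence g_MXN = 1.0483004.
r = (1.0483004 − 1)/(7/12) = 0.082801 → 8.28%.

8.28%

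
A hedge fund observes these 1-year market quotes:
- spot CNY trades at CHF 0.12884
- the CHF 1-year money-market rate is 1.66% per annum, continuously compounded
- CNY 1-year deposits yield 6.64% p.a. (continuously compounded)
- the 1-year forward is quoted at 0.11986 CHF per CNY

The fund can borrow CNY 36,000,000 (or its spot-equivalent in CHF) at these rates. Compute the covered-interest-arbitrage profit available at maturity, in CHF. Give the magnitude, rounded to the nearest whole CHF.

T = 1 year.
Invest the CNY and cover forward: 36,000,000 × 1.068654093 × 0.11986 = CHF 4,611,199.67.
Convert at spot and invest in CHF: 36,000,000 × 0.12884 × 1.016738546 = CHF 4,715,877.39.
The quoted forward undervalues CNY, so borrow CNY, convert to CHF at spot, deposit the CHF at 1.66%, and buy CNY forward at 0.11986 to cover the loan.
Profit = 4,715,877.39 − 4,611,199.67 = CHF 104,678.

CHF 104,678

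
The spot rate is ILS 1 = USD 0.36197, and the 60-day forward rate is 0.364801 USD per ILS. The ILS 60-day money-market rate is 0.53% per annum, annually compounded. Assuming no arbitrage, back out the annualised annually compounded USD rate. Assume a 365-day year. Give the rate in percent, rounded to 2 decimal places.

5.41%

T = 60/365 years.
F/S = 0.364801/0.36197 = 1.0078211 = (growth of USD) / (growth of ILS).
The ILS side grows by (1 + 0.0053)^(60/365) = 1.0008693.
Hence g_USD = 1.0086972.
r = 1.0086972^(365/60) − 1 = 0.054091 → 5.41%.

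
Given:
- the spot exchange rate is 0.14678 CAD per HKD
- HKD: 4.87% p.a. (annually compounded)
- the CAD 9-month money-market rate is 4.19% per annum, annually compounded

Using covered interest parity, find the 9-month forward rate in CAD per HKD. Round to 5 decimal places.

0.14607

T = 9/12 years.
Growth of 1 CAD over T: (1 + 0.0419)^(9/12) = 1.0312632.
Growth of 1 HKD over T: (1 + 0.0487)^(9/12) = 1.036307.
Forward (CAD per HKD) = 0.14678 × 1.0312632 / 1.036307 = 0.1460656.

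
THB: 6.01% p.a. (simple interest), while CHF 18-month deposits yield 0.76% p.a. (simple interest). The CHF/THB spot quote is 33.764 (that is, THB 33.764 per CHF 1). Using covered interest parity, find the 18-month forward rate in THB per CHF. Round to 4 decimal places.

T = 18/12 years.
Growth of 1 THB over T: 1 + 0.0601×18/12 = 1.090150.
Growth of 1 CHF over T: 1 + 0.0076×18/12 = 1.011400.
Forward (THB per CHF) = 33.764 × 1.090150 / 1.011400 = 36.392945.

36.3929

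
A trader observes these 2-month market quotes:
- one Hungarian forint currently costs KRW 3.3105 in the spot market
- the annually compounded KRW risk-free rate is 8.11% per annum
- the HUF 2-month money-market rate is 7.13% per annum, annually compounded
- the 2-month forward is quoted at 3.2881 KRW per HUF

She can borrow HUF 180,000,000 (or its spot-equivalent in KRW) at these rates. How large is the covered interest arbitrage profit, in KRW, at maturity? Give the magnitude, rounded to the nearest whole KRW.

KRW 4,994,065

T = 2/12 years.
Keep in HUF, deliver into the forward: 180,000,000·1.01154494507·3.2881 = KRW 598,690,968.10.
Swap to KRW now, deposit: 180,000,000·3.3105·1.01308132855 = KRW 603,685,032.87.
The quoted forward undervalues HUF, so borrow HUF, convert to KRW at spot, deposit the KRW at 8.11%, and buy HUF forward at 3.2881 to cover the loan.
Arbitrage profit = |598,690,968.10 − 603,685,032.87| = KRW 4,994,065.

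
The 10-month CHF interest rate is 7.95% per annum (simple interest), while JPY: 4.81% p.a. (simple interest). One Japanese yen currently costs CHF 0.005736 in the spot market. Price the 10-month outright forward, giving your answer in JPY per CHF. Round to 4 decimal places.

170.0591

T = 10/12 years.
CHF growth factor: 1 + 0.0795×10/12 = 1.066250.
Growth of 1 JPY over T: 1 + 0.0481×10/12 = 1.040083333.
CIP: F = S · (grow CHF)/(grow JPY) = 0.005736 × 1.066250/1.040083333 = 0.00588030767 CHF per JPY.
Invert for JPY per CHF: 1 / 0.00588030767 = 170.0591.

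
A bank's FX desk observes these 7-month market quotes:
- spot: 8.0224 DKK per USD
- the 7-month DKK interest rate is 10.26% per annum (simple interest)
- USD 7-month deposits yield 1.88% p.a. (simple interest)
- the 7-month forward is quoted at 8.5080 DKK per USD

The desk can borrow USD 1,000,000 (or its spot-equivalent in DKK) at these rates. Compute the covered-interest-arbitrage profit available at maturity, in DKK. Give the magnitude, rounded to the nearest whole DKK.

T = 7/12 years.
Invest the USD and cover forward: 1,000,000 × 1.010966667 × 8.5080 = DKK 8,601,304.40.
Convert at spot and invest in DKK: 1,000,000 × 8.0224 × 1.059850 = DKK 8,502,540.64.
The quoted forward overvalues USD, so borrow DKK, buy USD at spot, deposit the USD at 1.88%, and sell the proceeds forward at 8.5080.
Profit = 8,601,304.40 − 8,502,540.64 = DKK 98,764.

DKK 98,764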